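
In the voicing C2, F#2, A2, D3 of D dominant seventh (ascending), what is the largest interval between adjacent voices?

Adjacent intervals: C2→F#2 = augmented fourth; F#2→A2 = minor third; A2→D3 = perfect fourth.
The largest is C2 to F#2, an augmented fourth (6 semitones).

A4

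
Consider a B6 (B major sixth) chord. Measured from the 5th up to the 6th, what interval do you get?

B major sixth is spelled B, D#, F#, G#.
The 5th is F# and the 6th is G#.
F# up to G# spans 2 letter names and 2 semitones — a major second.

M2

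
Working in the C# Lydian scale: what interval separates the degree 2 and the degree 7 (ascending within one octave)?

major 6th

C# lydian: C# D# E# F## G# A# B#.
So we need the interval from D# up to B#.
Counting 6 letters and 9 half steps from D# gives a major sixth.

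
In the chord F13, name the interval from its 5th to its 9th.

perfect fifth

Spelling the chord: F–A–C–E♭–G–D.
That puts C below G.
Counting 5 letters and 7 half steps from C gives a perfect fifth.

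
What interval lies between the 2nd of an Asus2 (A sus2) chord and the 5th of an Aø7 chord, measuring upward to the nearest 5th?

Asus2 (A sus2) has B as its 2nd, and Aø7 has Eb as its 5th.
4 letter names make it a fourth; at 4 semitones (a half step narrower than perfect) the quality is diminished.

diminished 4th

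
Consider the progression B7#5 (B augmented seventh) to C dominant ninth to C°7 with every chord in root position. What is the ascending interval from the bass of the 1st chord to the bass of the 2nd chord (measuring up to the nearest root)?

The roots are B and C.
B up to C is 1 semitone, a half step narrower than a major second, so the interval is minor.

minor second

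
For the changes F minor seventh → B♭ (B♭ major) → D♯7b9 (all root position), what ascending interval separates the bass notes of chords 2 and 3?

The roots are B♭ and D♯.
B♭ up to D♯ is 5 semitones, a half step wider than a major third, so the interval is augmented.

augmented 3rd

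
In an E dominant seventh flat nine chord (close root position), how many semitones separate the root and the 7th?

E7b9: E, G♯, B, D, F.
E to D is a minor seventh: 10 semitones.

10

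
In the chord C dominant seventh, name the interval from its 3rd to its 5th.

minor third

The chord tones of C7 are C–E–G–B♭.
The 3rd is E and the 5th is G.
3 letter names make it a third; at 3 semitones (a half step narrower than major) the quality is minor.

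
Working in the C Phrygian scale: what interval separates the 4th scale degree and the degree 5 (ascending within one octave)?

major second

Spelling the C Phrygian scale: C Db Eb F G Ab Bb.
So we need the interval from F up to G.
Counting 2 letters and 2 half steps from F gives a major second.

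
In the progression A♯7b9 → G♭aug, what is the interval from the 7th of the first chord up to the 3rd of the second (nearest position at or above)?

A♯7b9 has G♯ as its 7th, and G♭aug has B♭ as its 3rd.
G♯ up to B♭ is 2 semitones, a whole step narrower than a major third, so the interval is diminished.

d3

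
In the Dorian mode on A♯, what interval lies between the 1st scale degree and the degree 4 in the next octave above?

perfect 11th

The scale runs A♯ B♯ C♯ D♯ E♯ F𝄪 G♯.
1st scale degree = A♯; 4th degree (up an octave) = D♯.
Counting 11 letters and 17 half steps from A♯ gives a perfect eleventh.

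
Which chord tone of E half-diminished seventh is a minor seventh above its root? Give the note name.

Spelling the chord: E G Bb D.
The root is E. A minor seventh above E is D.
D is the chord's 7th.

D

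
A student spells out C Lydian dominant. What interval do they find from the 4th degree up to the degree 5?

The scale runs C D E F♯ G A B♭.
4th degree = F♯; 5th scale degree = G.
F♯ up to G is 1 semitone, a half step narrower than a major second, so the interval is minor.

minor second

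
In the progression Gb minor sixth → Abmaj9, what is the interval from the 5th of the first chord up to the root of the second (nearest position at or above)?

The 5th of Gb minor sixth is Db; the root of Abmaj9 is Ab.
Counting 5 letters and 7 half steps from Db gives a perfect fifth.

perfect 5th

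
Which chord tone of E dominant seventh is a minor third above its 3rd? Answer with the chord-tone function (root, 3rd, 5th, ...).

E7 (E dominant seventh) is spelled E, G#, B, D.
The 3rd is G#. A minor third above G# is B.
B is the chord's 5th.

5th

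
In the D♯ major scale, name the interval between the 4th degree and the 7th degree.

augmented fourth

The scale runs D♯ E♯ F𝄪 G♯ A♯ B♯ C𝄪.
So we need the interval from G♯ up to C𝄪.
4 letter names make it a fourth; at 6 semitones (a half step wider than perfect) the quality is augmented.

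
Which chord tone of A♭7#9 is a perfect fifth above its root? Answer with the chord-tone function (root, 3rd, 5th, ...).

5th

A♭7#9 (A♭ dominant seventh sharp nine) is spelled A♭–C–E♭–G♭–B.
The root is A♭. A perfect fifth above A♭ is E♭.
E♭ is the chord's 5th.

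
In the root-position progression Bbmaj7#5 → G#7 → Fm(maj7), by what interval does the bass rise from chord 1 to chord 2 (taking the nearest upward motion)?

The roots are Bb and G#.
From Bb to G#: 10 semitones over a sixth = augmented.

augmented 6th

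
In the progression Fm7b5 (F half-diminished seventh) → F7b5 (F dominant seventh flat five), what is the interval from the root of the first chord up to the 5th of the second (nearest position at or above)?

d5

The root of Fm7b5 (F half-diminished seventh) is F; the 5th of F7b5 (F dominant seventh flat five) is Cb.
From F to Cb: 6 semitones over a fifth = diminished.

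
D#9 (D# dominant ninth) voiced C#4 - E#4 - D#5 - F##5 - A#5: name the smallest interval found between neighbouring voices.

Adjacent intervals: C#4→E#4 = major third; E#4→D#5 = minor seventh; D#5→F##5 = major third; F##5→A#5 = minor third.
The smallest is F##5 to A#5, a minor third (3 semitones).

minor 3rd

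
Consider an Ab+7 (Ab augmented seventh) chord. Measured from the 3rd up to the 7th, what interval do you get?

Spelling the chord: Ab, C, E, Gb.
3rd = C; 7th = Gb.
5 letter names make it a fifth; at 6 semitones (a half step narrower than perfect) the quality is diminished.

diminished fifth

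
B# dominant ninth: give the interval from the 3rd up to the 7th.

B#9 is spelled B# D## F## A# C##.
That puts D## below A#.
5 letter names make it a fifth; at 6 semitones (a half step narrower than perfect) the quality is diminished.
This 3–7 tritone is the characteristic tension at the heart of the dominant sound.

d5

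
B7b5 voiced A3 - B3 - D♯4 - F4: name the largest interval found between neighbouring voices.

major third

Adjacent intervals: A3→B3 = major second; B3→D♯4 = major third; D♯4→F4 = diminished third.
The largest is B3 to D♯4, a major third (4 semitones).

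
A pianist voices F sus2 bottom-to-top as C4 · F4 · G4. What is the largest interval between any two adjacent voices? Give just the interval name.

perfect fourth

Adjacent intervals: C4→F4 = perfect fourth; F4→G4 = major second.
The largest is C4 to F4, a perfect fourth (5 semitones).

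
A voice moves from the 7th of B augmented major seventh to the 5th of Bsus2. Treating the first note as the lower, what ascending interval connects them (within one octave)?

minor 6th

The 7th of B augmented major seventh is A#; the 5th of Bsus2 is F#.
6 letter names make it a sixth; at 8 semitones (a half step narrower than major) the quality is minor.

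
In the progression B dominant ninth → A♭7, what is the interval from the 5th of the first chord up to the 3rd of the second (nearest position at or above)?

B dominant ninth has F♯ as its 5th, and A♭7 has C as its 3rd.
5 letter names make it a fifth; at 6 semitones (a half step narrower than perfect) the quality is diminished.

diminished 5th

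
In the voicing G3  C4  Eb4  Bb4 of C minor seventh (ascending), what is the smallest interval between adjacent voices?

minor third

Adjacent intervals: G3→C4 = perfect fourth; C4→Eb4 = minor third; Eb4→Bb4 = perfect fifth.
The smallest is C4 to Eb4, a minor third (3 semitones).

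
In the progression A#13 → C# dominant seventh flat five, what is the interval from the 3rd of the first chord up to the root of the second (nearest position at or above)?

A#13 has C## as its 3rd, and C# dominant seventh flat five has C# as its root.
8 letter names make it an octave; at 11 semitones (a half step narrower than perfect) the quality is diminished.

diminished 8th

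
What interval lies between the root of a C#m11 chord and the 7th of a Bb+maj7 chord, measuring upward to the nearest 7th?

The root of C#m11 is C#; the 7th of Bb+maj7 is A.
From C# to A: 8 semitones over a sixth = minor.

minor sixth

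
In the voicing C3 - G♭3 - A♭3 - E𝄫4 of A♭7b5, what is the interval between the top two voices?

diminished fifth

Those voices are A♭3 and E𝄫4.
A♭ up to E𝄫 is 6 semitones, a half step narrower than a perfect fifth, so the interval is diminished.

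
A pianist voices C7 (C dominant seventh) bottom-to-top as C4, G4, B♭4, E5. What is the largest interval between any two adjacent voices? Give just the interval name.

P5

Adjacent intervals: C4→G4 = perfect fifth; G4→B♭4 = minor third; B♭4→E5 = augmented fourth.
The largest is C4 to G4, a perfect fifth (7 semitones).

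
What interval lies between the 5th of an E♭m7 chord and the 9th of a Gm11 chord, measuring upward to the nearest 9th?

E♭m7 has B♭ as its 5th, and Gm11 has A as its 9th.
Counting 7 letters and 11 half steps from B♭ gives a major seventh.

M7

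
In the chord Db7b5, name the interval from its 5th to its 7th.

major 3rd

The chord tones of Db7b5 are Db, F, Abb, Cb.
The 5th is Abb and the 7th is Cb.
Abb up to Cb spans 3 letter names and 4 semitones — a major third.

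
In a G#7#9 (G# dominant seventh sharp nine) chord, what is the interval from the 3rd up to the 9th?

G# dominant seventh sharp nine is spelled G#–B#–D#–F#–A##.
That puts B# below A##.
From B# to A## is 11 semitones, exactly the major seventh.

major 7th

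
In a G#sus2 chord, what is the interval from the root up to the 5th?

perfect 5th

The chord tones of G# sus2 are G#-A#-D#.
The root is G# and the 5th is D#.
Counting 5 letters and 7 half steps from G# gives a perfect fifth.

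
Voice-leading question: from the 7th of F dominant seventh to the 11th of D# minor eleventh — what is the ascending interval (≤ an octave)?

augmented third

F dominant seventh has Eb as its 7th, and D# minor eleventh has G# as its 11th.
From Eb to G#: 5 semitones over a third = augmented.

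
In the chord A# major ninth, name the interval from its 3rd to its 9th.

minor seventh

Spelling the chord: A#–C##–E#–G##–B#.
The 3rd is C## and the 9th is B#.
From C## to B#: 10 semitones over a seventh = minor.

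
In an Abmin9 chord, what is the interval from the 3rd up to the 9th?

The chord tones of Ab minor ninth are Ab-Cb-Eb-Gb-Bb.
So we need the interval from Cb up to Bb.
Cb up to Bb spans 7 letter names and 11 semitones — a major seventh.

major seventh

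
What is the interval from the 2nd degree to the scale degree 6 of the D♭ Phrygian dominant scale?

perfect 5th

Spelling the D♭ Phrygian dominant scale: D♭ E𝄫 F G♭ A♭ B𝄫 C♭.
That puts E𝄫 below B𝄫.
Counting 5 letters and 7 half steps from E𝄫 gives a perfect fifth.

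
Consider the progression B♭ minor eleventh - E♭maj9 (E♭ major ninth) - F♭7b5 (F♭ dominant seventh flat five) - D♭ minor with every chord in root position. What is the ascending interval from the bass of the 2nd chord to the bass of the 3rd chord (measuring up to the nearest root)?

The roots are E♭ and F♭.
From E♭ to F♭: 1 semitone over a second = minor.

minor second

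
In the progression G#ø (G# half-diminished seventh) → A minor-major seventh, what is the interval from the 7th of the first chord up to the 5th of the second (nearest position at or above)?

m7

The 7th of G#ø (G# half-diminished seventh) is F#; the 5th of A minor-major seventh is E.
F# up to E is 10 semitones, a half step narrower than a major seventh, so the interval is minor.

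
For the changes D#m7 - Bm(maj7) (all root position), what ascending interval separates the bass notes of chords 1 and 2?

minor sixth

The roots are D# and B.
D# up to B is 8 semitones, a half step narrower than a major sixth, so the interval is minor.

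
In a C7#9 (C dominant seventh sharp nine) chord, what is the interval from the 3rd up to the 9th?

major seventh

The chord tones of C7#9 (C dominant seventh sharp nine) are C–E–G–Bb–D#.
That puts E below D#.
From E to D# is 11 semitones, exactly the major seventh.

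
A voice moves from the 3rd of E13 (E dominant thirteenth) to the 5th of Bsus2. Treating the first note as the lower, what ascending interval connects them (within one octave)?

E13 (E dominant thirteenth) has G# as its 3rd, and Bsus2 has F# as its 5th.
G# up to F# is 10 semitones, a half step narrower than a major seventh, so the interval is minor.

minor seventh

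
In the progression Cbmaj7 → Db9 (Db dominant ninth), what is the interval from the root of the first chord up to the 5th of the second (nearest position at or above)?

Cbmaj7 has Cb as its root, and Db9 (Db dominant ninth) has Ab as its 5th.
From Cb to Ab is 9 semitones, exactly the major sixth.

M6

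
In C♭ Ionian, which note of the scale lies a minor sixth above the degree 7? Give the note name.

Gb

The scale is C♭ D♭ E♭ F♭ G♭ A♭ B♭.
The degree 7 is B♭; a minor sixth above that is G♭ — scale degree 5.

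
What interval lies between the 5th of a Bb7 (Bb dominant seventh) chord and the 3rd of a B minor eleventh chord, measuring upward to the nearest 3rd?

major sixth

The 5th of Bb7 (Bb dominant seventh) is F; the 3rd of B minor eleventh is D.
From F to D is 9 semitones, exactly the major sixth.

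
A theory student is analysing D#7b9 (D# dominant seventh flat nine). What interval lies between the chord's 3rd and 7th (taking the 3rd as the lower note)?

Spelling the chord: D#-F##-A#-C#-E.
That puts F## below C#.
From F## to C#: 6 semitones over a fifth = diminished.
This 3–7 tritone is the characteristic tension at the heart of the dominant sound.

d5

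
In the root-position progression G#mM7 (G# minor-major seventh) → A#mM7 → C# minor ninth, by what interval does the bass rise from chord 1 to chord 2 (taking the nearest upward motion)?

The roots are G# and A#.
G# up to A# spans 2 letter names and 2 semitones — a major second.

major second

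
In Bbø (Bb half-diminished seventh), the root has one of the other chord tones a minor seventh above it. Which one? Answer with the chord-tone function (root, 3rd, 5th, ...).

Bbø7 (Bb half-diminished seventh) is spelled Bb, Db, Fb, Ab.
The root is Bb. A minor seventh above Bb is Ab.
Ab is the chord's 7th.

7th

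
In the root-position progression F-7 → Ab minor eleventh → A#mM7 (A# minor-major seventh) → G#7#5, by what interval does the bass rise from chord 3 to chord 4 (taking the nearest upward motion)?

m7

The roots are A# and G#.
A# up to G# is 10 semitones, a half step narrower than a major seventh, so the interval is minor.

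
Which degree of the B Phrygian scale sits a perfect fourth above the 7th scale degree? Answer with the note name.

The scale is B C D E F# G A.
The 7th scale degree is A; a perfect fourth above that is D — scale degree 3.

D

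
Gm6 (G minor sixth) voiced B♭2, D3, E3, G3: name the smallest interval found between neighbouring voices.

Adjacent intervals: B♭2→D3 = major third; D3→E3 = major second; E3→G3 = minor third.
The smallest is D3 to E3, a major second (2 semitones).

major second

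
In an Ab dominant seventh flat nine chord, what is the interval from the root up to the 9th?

The chord tones of Ab dominant seventh flat nine are Ab–C–Eb–Gb–Bbb.
The root is Ab and the 9th is Bbb.
9 letter names make it a ninth; at 13 semitones (a half step narrower than major) the quality is minor.

minor ninth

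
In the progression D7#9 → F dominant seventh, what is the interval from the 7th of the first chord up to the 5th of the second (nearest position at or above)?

P1

The 7th of D7#9 is C; the 5th of F dominant seventh is C.
Counting 1 letters and 0 half steps from C gives a perfect unison.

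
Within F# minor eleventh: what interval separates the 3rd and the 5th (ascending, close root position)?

major third

F#m11 (F# minor eleventh): F#, A, C#, E, G#, B.
3rd = A; 5th = C#.
From A to C# is 4 semitones, exactly the major third.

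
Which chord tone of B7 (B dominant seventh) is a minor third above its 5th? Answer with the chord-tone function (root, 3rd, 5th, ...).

Spelling the chord: B, D♯, F♯, A.
The 5th is F♯. A minor third above F♯ is A.
A is the chord's 7th.

7th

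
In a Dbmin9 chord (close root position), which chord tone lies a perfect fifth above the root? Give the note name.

Ab

Dbmin9 is spelled Db-Fb-Ab-Cb-Eb.
The root is Db. A perfect fifth above Db is Ab.
Ab is the chord's 5th.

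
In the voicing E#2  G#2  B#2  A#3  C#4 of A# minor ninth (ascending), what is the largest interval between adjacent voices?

minor seventh

Adjacent intervals: E#2→G#2 = minor third; G#2→B#2 = major third; B#2→A#3 = minor seventh; A#3→C#4 = minor third.
The largest is B#2 to A#3, a minor seventh (10 semitones).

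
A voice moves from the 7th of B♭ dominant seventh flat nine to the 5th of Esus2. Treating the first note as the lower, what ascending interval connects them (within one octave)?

B♭ dominant seventh flat nine has A♭ as its 7th, and Esus2 has B as its 5th.
2 letter names make it a second; at 3 semitones (a half step wider than major) the quality is augmented.

augmented second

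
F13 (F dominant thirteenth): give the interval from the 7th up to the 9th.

F13 (F dominant thirteenth): F–A–C–E♭–G–D.
That puts E♭ below G.
Counting 3 letters and 4 half steps from E♭ gives a major third.

major third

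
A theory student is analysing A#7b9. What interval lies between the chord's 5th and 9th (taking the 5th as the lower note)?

diminished fifth

Spelling the chord: A#, C##, E#, G#, B.
That puts E# below B.
E# up to B is 6 semitones, a half step narrower than a perfect fifth, so the interval is diminished.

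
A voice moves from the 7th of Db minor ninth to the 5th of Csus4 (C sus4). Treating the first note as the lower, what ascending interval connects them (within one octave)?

augmented fifth

Db minor ninth has Cb as its 7th, and Csus4 (C sus4) has G as its 5th.
From Cb to G: 8 semitones over a fifth = augmented.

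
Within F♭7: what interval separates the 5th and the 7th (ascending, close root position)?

minor 3rd

F♭7: F♭–A♭–C♭–E𝄫.
That puts C♭ below E𝄫.
From C♭ to E𝄫: 3 semitones over a third = minor.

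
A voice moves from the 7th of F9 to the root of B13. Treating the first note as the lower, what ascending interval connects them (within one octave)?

The 7th of F9 is E♭; the root of B13 is B.
5 letter names make it a fifth; at 8 semitones (a half step wider than perfect) the quality is augmented.

augmented fifth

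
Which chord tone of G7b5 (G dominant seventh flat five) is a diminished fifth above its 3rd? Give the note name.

F

G7b5 is spelled G-B-Db-F.
The 3rd is B. A diminished fifth above B is F.
F is the chord's 7th.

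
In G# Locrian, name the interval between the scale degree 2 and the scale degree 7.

G# locrian: G# A B C# D E F#.
So we need the interval from A up to F#.
Counting 6 letters and 9 half steps from A gives a major sixth.

major 6th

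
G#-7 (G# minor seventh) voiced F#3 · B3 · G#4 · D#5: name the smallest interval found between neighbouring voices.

perfect fourth

Adjacent intervals: F#3→B3 = perfect fourth; B3→G#4 = major sixth; G#4→D#5 = perfect fifth.
The smallest is F#3 to B3, a perfect fourth (5 semitones).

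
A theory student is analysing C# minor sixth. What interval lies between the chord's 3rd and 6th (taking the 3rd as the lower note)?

C#min6: C# E G# A#.
3rd = E; 6th = A#.
4 letter names make it a fourth; at 6 semitones (a half step wider than perfect) the quality is augmented.

A4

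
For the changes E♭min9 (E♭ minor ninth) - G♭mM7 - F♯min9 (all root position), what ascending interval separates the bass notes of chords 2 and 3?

augmented seventh

The roots are G♭ and F♯.
G♭ up to F♯ is 12 semitones, a half step wider than a major seventh, so the interval is augmented.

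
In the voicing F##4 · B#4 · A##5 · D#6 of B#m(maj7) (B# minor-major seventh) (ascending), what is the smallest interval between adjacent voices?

Adjacent intervals: F##4→B#4 = perfect fourth; B#4→A##5 = major seventh; A##5→D#6 = diminished fourth.
The smallest is A##5 to D#6, a diminished fourth (4 semitones).

diminished fourth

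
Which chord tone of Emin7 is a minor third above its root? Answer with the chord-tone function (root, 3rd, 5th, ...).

E-7 (E minor seventh): E-G-B-D.
The root is E. A minor third above E is G.
G is the chord's 3rd.

3rd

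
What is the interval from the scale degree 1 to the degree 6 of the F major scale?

Spelling the F major scale: F G A Bb C D E.
That puts F below D.
From F to D is 9 semitones, exactly the major sixth.

major sixth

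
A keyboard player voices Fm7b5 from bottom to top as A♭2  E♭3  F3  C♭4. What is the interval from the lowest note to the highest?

minor tenth

The outer voices are A♭2 and C♭4.
10 letter names make it a tenth; at 15 semitones (a half step narrower than major) the quality is minor.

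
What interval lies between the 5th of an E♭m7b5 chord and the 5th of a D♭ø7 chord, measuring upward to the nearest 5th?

The 5th of E♭m7b5 is B𝄫; the 5th of D♭ø7 is A𝄫.
From B𝄫 to A𝄫: 10 semitones over a seventh = minor.

minor 7th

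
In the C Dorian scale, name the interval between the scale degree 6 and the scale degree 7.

C dorian: C D E♭ F G A B♭.
That puts A below B♭.
From A to B♭: 1 semitone over a second = minor.

minor 2nd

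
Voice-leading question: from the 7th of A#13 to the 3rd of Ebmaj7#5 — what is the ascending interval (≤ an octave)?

A#13 has G# as its 7th, and Ebmaj7#5 has G as its 3rd.
8 letter names make it an octave; at 11 semitones (a half step narrower than perfect) the quality is diminished.

diminished octave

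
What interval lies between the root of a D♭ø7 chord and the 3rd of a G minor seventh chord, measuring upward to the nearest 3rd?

major sixth

The root of D♭ø7 is D♭; the 3rd of G minor seventh is B♭.
Counting 6 letters and 9 half steps from D♭ gives a major sixth.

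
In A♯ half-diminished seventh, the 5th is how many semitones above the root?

The chord tones of A♯m7b5 (A♯ half-diminished seventh) are A♯ C♯ E G♯.
A♯ to E is a diminished fifth: 6 semitones.

6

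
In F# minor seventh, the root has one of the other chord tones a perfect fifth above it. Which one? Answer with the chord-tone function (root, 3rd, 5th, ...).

Spelling the chord: F#-A-C#-E.
The root is F#. A perfect fifth above F# is C#.
C# is the chord's 5th.

5th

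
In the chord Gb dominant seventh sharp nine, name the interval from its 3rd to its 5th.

Gb7#9 is spelled Gb–Bb–Db–Fb–A.
3rd = Bb; 5th = Db.
3 letter names make it a third; at 3 semitones (a half step narrower than major) the quality is minor.

minor third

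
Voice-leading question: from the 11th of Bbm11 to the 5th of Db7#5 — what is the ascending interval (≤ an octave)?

Bbm11 has Eb as its 11th, and Db7#5 has A as its 5th.
4 letter names make it a fourth; at 6 semitones (a half step wider than perfect) the quality is augmented.

A4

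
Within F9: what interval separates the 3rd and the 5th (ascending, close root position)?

F9 (F dominant ninth) is spelled F A C E♭ G.
So we need the interval from A up to C.
A up to C is 3 semitones, a half step narrower than a major third, so the interval is minor.

minor third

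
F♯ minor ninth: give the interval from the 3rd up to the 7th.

Spelling the chord: F♯–A–C♯–E–G♯.
So we need the interval from A up to E.
A up to E spans 5 letter names and 7 semitones — a perfect fifth.

P5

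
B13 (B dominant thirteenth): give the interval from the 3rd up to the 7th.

B13: B-D#-F#-A-C#-G#.
3rd = D#; 7th = A.
5 letter names make it a fifth; at 6 semitones (a half step narrower than perfect) the quality is diminished.

d5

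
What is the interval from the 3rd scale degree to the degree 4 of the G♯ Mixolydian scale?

minor second

Spelling the G♯ Mixolydian scale: G♯ A♯ B♯ C♯ D♯ E♯ F♯.
3rd scale degree = B♯; degree 4 = C♯.
B♯ up to C♯ is 1 semitone, a half step narrower than a major second, so the interval is minor.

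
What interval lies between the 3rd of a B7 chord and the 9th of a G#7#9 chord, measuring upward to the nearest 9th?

A5

B7 has D# as its 3rd, and G#7#9 has A## as its 9th.
D# up to A## is 8 semitones, a half step wider than a perfect fifth, so the interval is augmented.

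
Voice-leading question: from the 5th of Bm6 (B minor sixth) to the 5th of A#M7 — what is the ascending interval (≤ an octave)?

The 5th of Bm6 (B minor sixth) is F#; the 5th of A#M7 is E#.
From F# to E# is 11 semitones, exactly the major seventh.

major seventh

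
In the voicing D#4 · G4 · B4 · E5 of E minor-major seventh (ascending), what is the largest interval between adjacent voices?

Adjacent intervals: D#4→G4 = diminished fourth; G4→B4 = major third; B4→E5 = perfect fourth.
The largest is B4 to E5, a perfect fourth (5 semitones).

perfect fourth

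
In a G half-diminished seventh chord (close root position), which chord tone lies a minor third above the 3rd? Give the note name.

Db

Spelling the chord: G Bb Db F.
The 3rd is Bb. A minor third above Bb is Db.
Db is the chord's 5th.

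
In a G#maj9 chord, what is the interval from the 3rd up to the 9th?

minor seventh

G#maj9: G#–B#–D#–F##–A#.
The 3rd is B# and the 9th is A#.
B# up to A# is 10 semitones, a half step narrower than a major seventh, so the interval is minor.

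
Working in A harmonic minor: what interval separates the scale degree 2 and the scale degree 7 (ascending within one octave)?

A harmonic minor: A B C D E F G#.
The scale degree 2 is B and the degree 7 is G#.
B up to G# spans 6 letter names and 9 semitones — a major sixth.

major sixth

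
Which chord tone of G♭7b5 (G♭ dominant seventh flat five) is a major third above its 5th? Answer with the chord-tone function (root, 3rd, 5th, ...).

7th

G♭7b5: G♭–B♭–D𝄫–F♭.
The 5th is D𝄫. A major third above D𝄫 is F♭.
F♭ is the chord's 7th.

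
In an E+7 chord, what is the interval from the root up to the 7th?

minor 7th

Eaug7 is spelled E, G#, B#, D.
So we need the interval from E up to D.
7 letter names make it a seventh; at 10 semitones (a half step narrower than major) the quality is minor.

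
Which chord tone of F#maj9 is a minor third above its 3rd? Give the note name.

C#

The chord tones of F# major ninth are F# A# C# E# G#.
The 3rd is A#. A minor third above A# is C#.
C# is the chord's 5th.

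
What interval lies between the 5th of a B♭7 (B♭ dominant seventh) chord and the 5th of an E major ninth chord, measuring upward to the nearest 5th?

B♭7 (B♭ dominant seventh) has F as its 5th, and E major ninth has B as its 5th.
From F to B: 6 semitones over a fourth = augmented.

augmented fourth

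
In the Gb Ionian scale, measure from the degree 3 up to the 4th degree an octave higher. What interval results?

minor ninth

Gb major: Gb Ab Bb Cb Db Eb F.
Degree 3 = Bb; 4th degree (up an octave) = Cb.
9 letter names make it a ninth; at 13 semitones (a half step narrower than major) the quality is minor.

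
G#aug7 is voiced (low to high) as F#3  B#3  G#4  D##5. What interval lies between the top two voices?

Those voices are G#4 and D##5.
G# up to D## is 8 semitones, a half step wider than a perfect fifth, so the interval is augmented.

augmented fifth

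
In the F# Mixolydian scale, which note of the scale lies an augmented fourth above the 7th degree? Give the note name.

The scale is F# G# A# B C# D# E.
The 7th degree is E; an augmented fourth above that is A# — scale degree 3.

A#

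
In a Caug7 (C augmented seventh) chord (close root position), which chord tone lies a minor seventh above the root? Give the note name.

Bb

C+7 is spelled C-E-G#-Bb.
The root is C. A minor seventh above C is Bb.
Bb is the chord's 7th.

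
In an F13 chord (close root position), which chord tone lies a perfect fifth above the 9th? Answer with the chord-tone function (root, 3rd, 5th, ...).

F dominant thirteenth: F A C Eb G D.
The 9th is G. A perfect fifth above G is D.
D is the chord's 13th.

13th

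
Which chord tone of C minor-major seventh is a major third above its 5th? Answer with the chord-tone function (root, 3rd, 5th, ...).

7th

The chord tones of Cm(maj7) (C minor-major seventh) are C-E♭-G-B.
The 5th is G. A major third above G is B.
B is the chord's 7th.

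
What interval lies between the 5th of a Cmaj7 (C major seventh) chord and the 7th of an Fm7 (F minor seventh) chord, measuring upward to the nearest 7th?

The 5th of Cmaj7 (C major seventh) is G; the 7th of Fm7 (F minor seventh) is E♭.
G up to E♭ is 8 semitones, a half step narrower than a major sixth, so the interval is minor.

minor sixth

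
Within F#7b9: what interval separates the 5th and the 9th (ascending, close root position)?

Spelling the chord: F# A# C# E G.
5th = C#; 9th = G.
C# up to G is 6 semitones, a half step narrower than a perfect fifth, so the interval is diminished.

diminished fifth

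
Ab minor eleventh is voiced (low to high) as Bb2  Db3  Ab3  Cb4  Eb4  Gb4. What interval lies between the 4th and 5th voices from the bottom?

major third

Those voices are Cb4 and Eb4.
Cb up to Eb spans 3 letter names and 4 semitones — a major third.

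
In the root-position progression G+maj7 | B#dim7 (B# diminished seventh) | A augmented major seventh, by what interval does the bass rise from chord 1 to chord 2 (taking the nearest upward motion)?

A3

The roots are G and B#.
3 letter names make it a third; at 5 semitones (a half step wider than major) the quality is augmented.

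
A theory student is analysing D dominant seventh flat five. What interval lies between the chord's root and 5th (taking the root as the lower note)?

The chord tones of D7b5 (D dominant seventh flat five) are D, F#, Ab, C.
So we need the interval from D up to Ab.
5 letter names make it a fifth; at 6 semitones (a half step narrower than perfect) the quality is diminished.

diminished 5th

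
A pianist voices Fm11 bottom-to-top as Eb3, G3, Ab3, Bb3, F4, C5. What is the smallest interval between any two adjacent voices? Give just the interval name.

Adjacent intervals: Eb3→G3 = major third; G3→Ab3 = minor second; Ab3→Bb3 = major second; Bb3→F4 = perfect fifth; F4→C5 = perfect fifth.
The smallest is G3 to Ab3, a minor second (1 semitone).

m2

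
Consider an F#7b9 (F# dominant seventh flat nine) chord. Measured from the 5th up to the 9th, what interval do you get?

diminished 5th

F#7b9 (F# dominant seventh flat nine) is spelled F# A# C# E G.
The 5th is C# and the 9th is G.
C# up to G is 6 semitones, a half step narrower than a perfect fifth, so the interval is diminished.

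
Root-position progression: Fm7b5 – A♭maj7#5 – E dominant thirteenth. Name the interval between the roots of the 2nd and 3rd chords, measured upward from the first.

The roots are A♭ and E.
From A♭ to E: 8 semitones over a fifth = augmented.

A5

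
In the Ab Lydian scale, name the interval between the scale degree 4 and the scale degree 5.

m2

Spelling the Ab Lydian scale: Ab Bb C D Eb F G.
Scale degree 4 = D; degree 5 = Eb.
From D to Eb: 1 semitone over a second = minor.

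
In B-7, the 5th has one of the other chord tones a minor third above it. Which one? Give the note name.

Spelling the chord: B–D–F#–A.
The 5th is F#. A minor third above F# is A.
A is the chord's 7th.

A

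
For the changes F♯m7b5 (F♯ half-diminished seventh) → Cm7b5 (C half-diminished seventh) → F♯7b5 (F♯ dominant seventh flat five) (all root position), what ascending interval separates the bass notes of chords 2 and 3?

The roots are C and F♯.
From C to F♯: 6 semitones over a fourth = augmented.

augmented fourth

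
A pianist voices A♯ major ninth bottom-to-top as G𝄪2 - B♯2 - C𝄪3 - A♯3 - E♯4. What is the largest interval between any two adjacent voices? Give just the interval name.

Adjacent intervals: G𝄪2→B♯2 = minor third; B♯2→C𝄪3 = major second; C𝄪3→A♯3 = minor sixth; A♯3→E♯4 = perfect fifth.
The largest is C𝄪3 to A♯3, a minor sixth (8 semitones).

minor 6th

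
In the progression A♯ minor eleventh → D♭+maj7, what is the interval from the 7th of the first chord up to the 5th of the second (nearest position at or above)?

minor second

A♯ minor eleventh has G♯ as its 7th, and D♭+maj7 has A as its 5th.
2 letter names make it a second; at 1 semitone (a half step narrower than major) the quality is minor.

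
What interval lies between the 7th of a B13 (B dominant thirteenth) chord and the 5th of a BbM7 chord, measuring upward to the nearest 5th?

minor 6th

B13 (B dominant thirteenth) has A as its 7th, and BbM7 has F as its 5th.
From A to F: 8 semitones over a sixth = minor.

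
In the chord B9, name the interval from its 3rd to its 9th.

B9: B, D♯, F♯, A, C♯.
The 3rd is D♯ and the 9th is C♯.
D♯ up to C♯ is 10 semitones, a half step narrower than a major seventh, so the interval is minor.

minor 7th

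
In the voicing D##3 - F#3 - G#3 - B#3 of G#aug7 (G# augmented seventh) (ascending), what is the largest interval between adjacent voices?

Adjacent intervals: D##3→F#3 = diminished third; F#3→G#3 = major second; G#3→B#3 = major third.
The largest is G#3 to B#3, a major third (4 semitones).

major third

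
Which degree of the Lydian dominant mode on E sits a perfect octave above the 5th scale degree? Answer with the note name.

B

The scale is E F# G# A# B C# D.
The 5th scale degree is B; a perfect octave above that is B — scale degree 5.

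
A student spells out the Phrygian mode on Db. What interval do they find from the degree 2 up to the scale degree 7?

Spelling the Phrygian mode on Db: Db Ebb Fb Gb Ab Bbb Cb.
Degree 2 = Ebb; degree 7 = Cb.
From Ebb to Cb is 9 semitones, exactly the major sixth.

major sixth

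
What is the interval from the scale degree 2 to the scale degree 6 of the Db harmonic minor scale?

Db harmonic minor: Db Eb Fb Gb Ab Bbb C.
Scale degree 2 = Eb; 6th degree = Bbb.
From Eb to Bbb: 6 semitones over a fifth = diminished.

diminished fifth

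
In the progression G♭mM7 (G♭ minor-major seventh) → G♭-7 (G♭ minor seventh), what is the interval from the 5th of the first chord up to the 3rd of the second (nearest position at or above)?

G♭mM7 (G♭ minor-major seventh) has D♭ as its 5th, and G♭-7 (G♭ minor seventh) has B𝄫 as its 3rd.
D♭ up to B𝄫 is 8 semitones, a half step narrower than a major sixth, so the interval is minor.

minor sixth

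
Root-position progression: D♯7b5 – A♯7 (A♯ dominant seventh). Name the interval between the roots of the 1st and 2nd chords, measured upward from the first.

perfect fifth

The roots are D♯ and A♯.
Counting 5 letters and 7 half steps from D♯ gives a perfect fifth.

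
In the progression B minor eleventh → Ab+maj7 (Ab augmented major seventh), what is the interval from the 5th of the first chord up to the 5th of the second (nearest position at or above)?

minor seventh

B minor eleventh has F# as its 5th, and Ab+maj7 (Ab augmented major seventh) has E as its 5th.
7 letter names make it a seventh; at 10 semitones (a half step narrower than major) the quality is minor.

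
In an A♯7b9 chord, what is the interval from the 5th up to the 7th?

minor third

A♯7b9 is spelled A♯, C𝄪, E♯, G♯, B.
So we need the interval from E♯ up to G♯.
From E♯ to G♯: 3 semitones over a third = minor.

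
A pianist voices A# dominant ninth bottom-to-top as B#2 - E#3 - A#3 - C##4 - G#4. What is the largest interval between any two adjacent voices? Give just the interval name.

Adjacent intervals: B#2→E#3 = perfect fourth; E#3→A#3 = perfect fourth; A#3→C##4 = major third; C##4→G#4 = diminished fifth.
The largest is C##4 to G#4, a diminished fifth (6 semitones).

diminished fifth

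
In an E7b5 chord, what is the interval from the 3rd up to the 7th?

diminished fifth

The chord tones of E7b5 (E dominant seventh flat five) are E–G♯–B♭–D.
The 3rd is G♯ and the 7th is D.
G♯ up to D is 6 semitones, a half step narrower than a perfect fifth, so the interval is diminished.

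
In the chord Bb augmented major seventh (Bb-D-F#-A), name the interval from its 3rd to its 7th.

That puts D below A.
Counting 5 letters and 7 half steps from D gives a perfect fifth.

perfect fifth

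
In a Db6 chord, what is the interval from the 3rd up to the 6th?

Db6: Db, F, Ab, Bb.
The 3rd is F and the 6th is Bb.
Counting 4 letters and 5 half steps from F gives a perfect fourth.

perfect 4th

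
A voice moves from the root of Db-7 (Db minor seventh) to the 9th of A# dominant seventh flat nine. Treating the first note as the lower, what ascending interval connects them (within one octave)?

augmented sixth

The root of Db-7 (Db minor seventh) is Db; the 9th of A# dominant seventh flat nine is B.
Db up to B is 10 semitones, a half step wider than a major sixth, so the interval is augmented.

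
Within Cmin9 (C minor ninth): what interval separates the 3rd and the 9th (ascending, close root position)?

Spelling the chord: C–E♭–G–B♭–D.
So we need the interval from E♭ up to D.
Counting 7 letters and 11 half steps from E♭ gives a major seventh.

M7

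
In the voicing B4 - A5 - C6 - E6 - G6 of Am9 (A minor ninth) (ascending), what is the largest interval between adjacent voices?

Adjacent intervals: B4→A5 = minor seventh; A5→C6 = minor third; C6→E6 = major third; E6→G6 = minor third.
The largest is B4 to A5, a minor seventh (10 semitones).

minor seventh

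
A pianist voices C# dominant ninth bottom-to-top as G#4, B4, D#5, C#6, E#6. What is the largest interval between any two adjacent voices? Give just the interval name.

Adjacent intervals: G#4→B4 = minor third; B4→D#5 = major third; D#5→C#6 = minor seventh; C#6→E#6 = major third.
The largest is D#5 to C#6, a minor seventh (10 semitones).

minor seventh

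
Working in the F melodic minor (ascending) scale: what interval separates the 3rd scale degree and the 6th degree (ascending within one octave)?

F melodic minor: F G Ab Bb C D E.
The 3rd scale degree is Ab and the 6th scale degree is D.
4 letter names make it a fourth; at 6 semitones (a half step wider than perfect) the quality is augmented.

augmented fourth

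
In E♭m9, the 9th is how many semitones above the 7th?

4

Spelling the chord: E♭ G♭ B♭ D♭ F.
D♭ to F is a major third: 4 semitones.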